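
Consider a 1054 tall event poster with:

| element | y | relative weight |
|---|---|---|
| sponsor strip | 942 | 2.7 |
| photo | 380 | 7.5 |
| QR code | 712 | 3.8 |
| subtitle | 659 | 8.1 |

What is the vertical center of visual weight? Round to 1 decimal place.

Σw = 2.7 + 7.5 + 3.8 + 8.1 = 22.1.
y-moment: 2.7·942 + 7.5·380 + 3.8·712 + 8.1·659 = 13436.9; centroid 13436.9/22.1 ≈ 608.00.

y ≈ 608.0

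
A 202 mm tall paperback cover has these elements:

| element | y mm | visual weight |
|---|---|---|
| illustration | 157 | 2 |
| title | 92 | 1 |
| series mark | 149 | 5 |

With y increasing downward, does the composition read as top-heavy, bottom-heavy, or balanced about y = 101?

bottom-heavy

Σw = 2 + 1 + 5 = 8.
y: (2·157 + 1·92 + 5·149) / 8 = 1151 / 8 ≈ 143.88
143.9 vs midline 101 → bottom-heavy.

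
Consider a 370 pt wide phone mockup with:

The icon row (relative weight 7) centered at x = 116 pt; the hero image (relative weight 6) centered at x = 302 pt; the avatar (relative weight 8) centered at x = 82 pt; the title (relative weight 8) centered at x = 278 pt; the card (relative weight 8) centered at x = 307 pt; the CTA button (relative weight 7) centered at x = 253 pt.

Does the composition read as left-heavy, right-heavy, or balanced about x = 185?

right-heavy

Total weight = 7 + 6 + 8 + 8 + 8 + 7 = 44.
Σw·x = 7·116 + 6·302 + 8·82 + 8·278 + 8·307 + 7·253 = 9731, so x̄ = 9731/44 ≈ 221.16.
Since 221.2 is right of 185, the composition reads right-heavy.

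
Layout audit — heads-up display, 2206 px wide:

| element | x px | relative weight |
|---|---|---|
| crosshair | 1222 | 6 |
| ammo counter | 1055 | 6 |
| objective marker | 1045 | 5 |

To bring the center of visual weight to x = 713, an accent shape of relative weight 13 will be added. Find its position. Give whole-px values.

x ≈ 193

After adding the accent shape, total weight = 6 + 6 + 5 + 13 = 30.
x: target moment 30×713 = 21390; current 6·1222 + 6·1055 + 5·1045 = 18887; the accent shape supplies 2503, so x = 2503/13 ≈ 192.54.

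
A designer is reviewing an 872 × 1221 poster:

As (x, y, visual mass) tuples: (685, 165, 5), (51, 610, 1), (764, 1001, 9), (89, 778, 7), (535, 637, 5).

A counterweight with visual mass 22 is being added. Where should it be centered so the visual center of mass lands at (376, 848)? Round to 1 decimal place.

After adding the counterweight, total weight = 5 + 1 + 9 + 7 + 5 + 22 = 49.
x: target moment 49×376 = 18424; current 5·685 + 1·51 + 9·764 + 7·89 + 5·535 = 13650; the counterweight supplies 4774, so x = 4774/22 ≈ 217.00.
y: target moment 49×848 = 41552; current 5·165 + 1·610 + 9·1001 + 7·778 + 5·637 = 19075; the counterweight supplies 22477, so y = 22477/22 ≈ 1021.68.

(217.0, 1021.7)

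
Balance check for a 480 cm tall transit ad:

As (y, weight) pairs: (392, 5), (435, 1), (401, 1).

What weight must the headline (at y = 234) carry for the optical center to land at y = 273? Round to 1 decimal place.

w ≈ 22.7

Fixed elements: Σw = 5 + 1 + 1 = 7, Σw·y = 5·392 + 1·435 + 1·401 = 2796.
Balance at y = 273 requires (2796 + w·234) / (7 + w) = 273.
Solving: w = (273·7 − 2796) / (234 − 273) = -885 / -39 ≈ 22.69.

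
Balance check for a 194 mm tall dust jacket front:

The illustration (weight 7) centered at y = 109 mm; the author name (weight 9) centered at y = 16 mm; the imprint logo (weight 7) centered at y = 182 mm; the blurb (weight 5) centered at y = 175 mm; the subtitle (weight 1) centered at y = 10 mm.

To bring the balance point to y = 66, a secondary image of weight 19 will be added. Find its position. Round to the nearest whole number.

New total weight: (7 + 9 + 7 + 5 + 1) + 19 = 48.
Along y: (3066 + 19·y) / 48 = 66 (existing moment 7·109 + 9·16 + 7·182 + 5·175 + 1·10 = 3066) ⇒ y = (3168 − 3066) / 19 ≈ 5.37.

y ≈ 5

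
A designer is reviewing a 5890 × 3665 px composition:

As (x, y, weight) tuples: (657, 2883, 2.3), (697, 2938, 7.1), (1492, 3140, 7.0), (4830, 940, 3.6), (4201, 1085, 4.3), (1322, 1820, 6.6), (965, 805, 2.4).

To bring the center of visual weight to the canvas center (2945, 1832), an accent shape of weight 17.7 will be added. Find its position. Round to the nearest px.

(4904, 1241)

After adding the accent shape, total weight = 2.3 + 7.1 + 7.0 + 3.6 + 4.3 + 6.6 + 2.4 + 17.7 = 51.0.
x: target moment 51.0×2945 = 150195.0; current 2.3·657 + 7.1·697 + 7.0·1492 + 3.6·4830 + 4.3·4201 + 6.6·1322 + 2.4·965 = 63397.3; the accent shape supplies 86797.7, so x = 86797.7/17.7 ≈ 4903.82.
y: target moment 51.0×1832 = 93432.0; current 2.3·2883 + 7.1·2938 + 7.0·3140 + 3.6·940 + 4.3·1085 + 6.6·1820 + 2.4·805 = 71464.2; the accent shape supplies 21967.8, so y = 21967.8/17.7 ≈ 1241.12.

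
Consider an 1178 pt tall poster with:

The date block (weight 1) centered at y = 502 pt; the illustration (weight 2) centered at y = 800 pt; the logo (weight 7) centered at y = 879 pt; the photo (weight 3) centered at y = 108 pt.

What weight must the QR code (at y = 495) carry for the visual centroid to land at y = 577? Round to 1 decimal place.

w ≈ 13.1

Existing Σw = 13 (1 + 2 + 7 + 3); existing moment 1·502 + 2·800 + 7·879 + 3·108 = 8579.
For the centroid to hit 577: (8579 + w·495) / (13 + w) = 577.
Rearranging, w·(495 − 577) = 577·13 − 8579 = -1078, so w ≈ -1078/-82 = 13.15.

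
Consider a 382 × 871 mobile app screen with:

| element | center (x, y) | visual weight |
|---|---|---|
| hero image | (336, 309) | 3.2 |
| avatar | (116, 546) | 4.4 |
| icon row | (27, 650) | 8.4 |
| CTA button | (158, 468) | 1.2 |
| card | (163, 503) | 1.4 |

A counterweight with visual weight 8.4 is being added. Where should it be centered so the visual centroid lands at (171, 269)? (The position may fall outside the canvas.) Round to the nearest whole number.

(284, -340)

New total weight: (3.2 + 4.4 + 8.4 + 1.2 + 1.4) + 8.4 = 27.0.
Along x: (2230.2 + 8.4·x) / 27.0 = 171 (existing moment 3.2·336 + 4.4·116 + 8.4·27 + 1.2·158 + 1.4·163 = 2230.2) ⇒ x = (4617.0 − 2230.2) / 8.4 ≈ 284.14.
Along y: (10117.0 + 8.4·y) / 27.0 = 269 (existing moment 3.2·309 + 4.4·546 + 8.4·650 + 1.2·468 + 1.4·503 = 10117.0) ⇒ y = (7263.0 − 10117.0) / 8.4 ≈ -339.76.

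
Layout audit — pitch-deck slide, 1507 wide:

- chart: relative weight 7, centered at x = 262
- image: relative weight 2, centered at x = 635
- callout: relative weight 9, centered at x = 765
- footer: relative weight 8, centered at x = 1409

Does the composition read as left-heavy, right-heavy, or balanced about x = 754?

Weights sum to 7 + 2 + 9 + 8 = 26.
x-moment: 7·262 + 2·635 + 9·765 + 8·1409 = 21261; centroid 21261/26 ≈ 817.73.
817.7 vs midline 754 → right-heavy.

right-heavy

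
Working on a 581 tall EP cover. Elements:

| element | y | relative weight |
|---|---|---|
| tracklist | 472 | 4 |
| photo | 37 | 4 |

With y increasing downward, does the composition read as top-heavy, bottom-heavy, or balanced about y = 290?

top-heavy

Σw = 4 + 4 = 8.
y: (4·472 + 4·37) / 8 = 2036 / 8 ≈ 254.50
Since 254.5 is above (smaller y than) 290, the composition reads top-heavy.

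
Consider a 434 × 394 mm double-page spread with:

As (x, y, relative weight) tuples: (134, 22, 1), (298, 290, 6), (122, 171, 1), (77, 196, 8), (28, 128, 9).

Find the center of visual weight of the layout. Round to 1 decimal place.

(116.5, 186.1)

Weights sum to 1 + 6 + 1 + 8 + 9 = 25.
x: (1·134 + 6·298 + 1·122 + 8·77 + 9·28) / 25 = 2912 / 25 ≈ 116.48
y: (1·22 + 6·290 + 1·171 + 8·196 + 9·128) / 25 = 4653 / 25 ≈ 186.12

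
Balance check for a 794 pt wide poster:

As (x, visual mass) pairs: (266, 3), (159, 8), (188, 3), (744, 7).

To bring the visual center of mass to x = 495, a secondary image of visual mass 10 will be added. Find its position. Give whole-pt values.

New total weight: (3 + 8 + 3 + 7) + 10 = 31.
Along x: (7842 + 10·x) / 31 = 495 (existing moment 3·266 + 8·159 + 3·188 + 7·744 = 7842) ⇒ x = (15345 − 7842) / 10 ≈ 750.30.

x ≈ 750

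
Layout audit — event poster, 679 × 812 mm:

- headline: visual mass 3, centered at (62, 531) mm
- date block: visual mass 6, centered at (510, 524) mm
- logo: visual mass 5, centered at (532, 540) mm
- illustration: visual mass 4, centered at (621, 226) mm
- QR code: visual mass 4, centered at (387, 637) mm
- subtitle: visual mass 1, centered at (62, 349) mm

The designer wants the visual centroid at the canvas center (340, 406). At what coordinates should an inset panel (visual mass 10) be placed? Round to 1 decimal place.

After adding the inset panel, total weight = 3 + 6 + 5 + 4 + 4 + 1 + 10 = 33.
x: need Σw·x = 33·340 = 11220. Existing = 3·62 + 6·510 + 5·532 + 4·621 + 4·387 + 1·62 = 10000. Remainder 1220 / 10 ≈ 122.00.
y: need Σw·y = 33·406 = 13398. Existing = 3·531 + 6·524 + 5·540 + 4·226 + 4·637 + 1·349 = 11238. Remainder 2160 / 10 ≈ 216.00.

(122.0, 216.0)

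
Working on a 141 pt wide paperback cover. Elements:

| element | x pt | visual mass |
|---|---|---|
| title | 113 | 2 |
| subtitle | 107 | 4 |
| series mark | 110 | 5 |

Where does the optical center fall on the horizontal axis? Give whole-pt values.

Σw = 2 + 4 + 5 = 11.
x: (2·113 + 4·107 + 5·110) / 11 = 1204 / 11 ≈ 109.45

x ≈ 109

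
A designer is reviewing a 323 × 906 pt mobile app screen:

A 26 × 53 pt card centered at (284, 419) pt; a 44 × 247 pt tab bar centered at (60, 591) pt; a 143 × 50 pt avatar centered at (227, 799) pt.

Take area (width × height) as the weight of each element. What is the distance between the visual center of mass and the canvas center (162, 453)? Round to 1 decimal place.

≈ 203.9 pt

Areas → weights: card 26·53 = 1378, tab bar 44·247 = 10868, avatar 143·50 = 7150; Σw = 19396.
x-moment: 1378·284 + 10868·60 + 7150·227 = 2666482; centroid 2666482/19396 ≈ 137.48.
y-moment: 1378·419 + 10868·591 + 7150·799 = 12713220; centroid 12713220/19396 ≈ 655.46.
Offset from (162, 453): Δx ≈ -24.52, Δy ≈ 202.46; distance = √(Δx² + Δy²) ≈ 203.94.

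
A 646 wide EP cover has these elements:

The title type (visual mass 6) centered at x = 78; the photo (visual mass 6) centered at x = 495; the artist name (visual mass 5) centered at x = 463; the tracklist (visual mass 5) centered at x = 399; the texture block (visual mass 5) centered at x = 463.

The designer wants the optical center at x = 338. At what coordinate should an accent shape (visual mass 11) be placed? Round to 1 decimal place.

After adding the accent shape, total weight = 6 + 6 + 5 + 5 + 5 + 11 = 38.
x: target moment 38×338 = 12844; current 6·78 + 6·495 + 5·463 + 5·399 + 5·463 = 10063; the accent shape supplies 2781, so x = 2781/11 ≈ 252.82.

x ≈ 252.8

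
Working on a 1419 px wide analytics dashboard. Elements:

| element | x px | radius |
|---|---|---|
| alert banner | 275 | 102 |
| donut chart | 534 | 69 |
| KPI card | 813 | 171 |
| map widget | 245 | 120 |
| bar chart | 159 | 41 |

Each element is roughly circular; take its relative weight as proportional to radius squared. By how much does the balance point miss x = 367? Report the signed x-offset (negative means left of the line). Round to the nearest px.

r² weights: alert banner 102² = 10404, donut chart 69² = 4761, KPI card 171² = 29241, map widget 120² = 14400, bar chart 41² = 1681. Total = 60487.
Σw·x = 10404·275 + 4761·534 + 29241·813 + 14400·245 + 1681·159 = 32971686, so x̄ = 32971686/60487 ≈ 545.10.
Difference: 545.10 − 367 ≈ 178.10.

≈ 178 px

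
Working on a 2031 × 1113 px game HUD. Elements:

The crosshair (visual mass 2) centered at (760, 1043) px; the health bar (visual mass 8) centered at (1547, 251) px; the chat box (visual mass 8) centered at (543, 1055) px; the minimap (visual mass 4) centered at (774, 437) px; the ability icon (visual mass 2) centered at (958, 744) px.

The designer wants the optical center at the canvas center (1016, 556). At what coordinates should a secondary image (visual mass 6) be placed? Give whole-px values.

New total weight: (2 + 8 + 8 + 4 + 2) + 6 = 30.
x: need Σw·x = 30·1016 = 30480. Existing = 2·760 + 8·1547 + 8·543 + 4·774 + 2·958 = 23252. Remainder 7228 / 6 ≈ 1204.67.
y: need Σw·y = 30·556 = 16680. Existing = 2·1043 + 8·251 + 8·1055 + 4·437 + 2·744 = 15770. Remainder 910 / 6 ≈ 151.67.

(1205, 152)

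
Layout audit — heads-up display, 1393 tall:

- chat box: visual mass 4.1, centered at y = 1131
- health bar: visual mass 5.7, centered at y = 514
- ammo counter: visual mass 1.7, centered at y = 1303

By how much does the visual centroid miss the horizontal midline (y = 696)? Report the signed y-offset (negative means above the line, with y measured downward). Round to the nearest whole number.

≈ 155

Σw = 4.1 + 5.7 + 1.7 = 11.5.
Σw·y = 4.1·1131 + 5.7·514 + 1.7·1303 = 9782.0, so ȳ = 9782.0/11.5 ≈ 850.61.
Difference: 850.61 − 696 ≈ 154.61.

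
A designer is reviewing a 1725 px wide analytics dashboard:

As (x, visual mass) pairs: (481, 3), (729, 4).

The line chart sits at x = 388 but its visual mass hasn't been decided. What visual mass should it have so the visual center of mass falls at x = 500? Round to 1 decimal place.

w ≈ 7.7

Known weights sum to 3 + 4 = 7; their moment is 3·481 + 4·729 = 4359.
Set Σw·x/Σw = 500: (4359 + 388w) = 500·(7 + w).
So w = (500·7 − 4359)/(388 − 500) = -859/-112 ≈ 7.67.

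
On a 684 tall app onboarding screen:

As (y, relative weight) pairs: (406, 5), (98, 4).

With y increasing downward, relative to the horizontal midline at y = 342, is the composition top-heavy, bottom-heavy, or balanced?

top-heavy

Weights sum to 5 + 4 = 9.
Σw·y = 5·406 + 4·98 = 2422, so ȳ = 2422/9 ≈ 269.11.
269.1 lies above (smaller y than) the midline 342, so the layout is top-heavy.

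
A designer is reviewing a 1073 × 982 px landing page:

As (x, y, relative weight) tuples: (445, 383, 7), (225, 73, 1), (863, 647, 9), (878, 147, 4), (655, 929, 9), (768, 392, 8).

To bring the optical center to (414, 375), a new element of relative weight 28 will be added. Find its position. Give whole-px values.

With the new element, Σw becomes 7 + 1 + 9 + 4 + 9 + 8 + 28 = 66.
x: need Σw·x = 66·414 = 27324. Existing = 7·445 + 1·225 + 9·863 + 4·878 + 9·655 + 8·768 = 26658. Remainder 666 / 28 ≈ 23.79.
y: need Σw·y = 66·375 = 24750. Existing = 7·383 + 1·73 + 9·647 + 4·147 + 9·929 + 8·392 = 20662. Remainder 4088 / 28 ≈ 146.00.

(24, 146)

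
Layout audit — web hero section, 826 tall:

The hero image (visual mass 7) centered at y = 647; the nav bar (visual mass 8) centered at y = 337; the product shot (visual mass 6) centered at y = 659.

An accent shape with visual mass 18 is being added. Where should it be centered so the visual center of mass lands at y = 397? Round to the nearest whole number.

New total weight: (7 + 8 + 6) + 18 = 39.
y: need Σw·y = 39·397 = 15483. Existing = 7·647 + 8·337 + 6·659 = 11179. Remainder 4304 / 18 ≈ 239.11.

y ≈ 239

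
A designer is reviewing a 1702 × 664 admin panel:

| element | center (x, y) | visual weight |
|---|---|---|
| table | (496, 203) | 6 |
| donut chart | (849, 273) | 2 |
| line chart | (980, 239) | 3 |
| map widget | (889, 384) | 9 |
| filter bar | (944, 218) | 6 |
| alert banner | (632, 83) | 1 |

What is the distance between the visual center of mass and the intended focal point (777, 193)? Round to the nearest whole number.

≈ 86

Σw = 6 + 2 + 3 + 9 + 6 + 1 = 27.
Σw·x = 6·496 + 2·849 + 3·980 + 9·889 + 6·944 + 1·632 = 21911, so x̄ = 21911/27 ≈ 811.52.
Σw·y = 6·203 + 2·273 + 3·239 + 9·384 + 6·218 + 1·83 = 7328, so ȳ = 7328/27 ≈ 271.41.
Relative to (777, 193): Δ = (34.52, 78.41); |Δ| = √(34.52² + 78.41²) ≈ 85.67.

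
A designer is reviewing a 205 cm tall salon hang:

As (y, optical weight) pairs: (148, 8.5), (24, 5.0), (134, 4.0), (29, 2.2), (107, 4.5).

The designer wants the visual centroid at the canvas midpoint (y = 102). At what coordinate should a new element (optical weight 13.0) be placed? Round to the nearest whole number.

y ≈ 103

With the new element, Σw becomes 8.5 + 5.0 + 4.0 + 2.2 + 4.5 + 13.0 = 37.2.
y: need Σw·y = 37.2·102 = 3794.4. Existing = 8.5·148 + 5.0·24 + 4.0·134 + 2.2·29 + 4.5·107 = 2459.3. Remainder 1335.1 / 13.0 ≈ 102.70.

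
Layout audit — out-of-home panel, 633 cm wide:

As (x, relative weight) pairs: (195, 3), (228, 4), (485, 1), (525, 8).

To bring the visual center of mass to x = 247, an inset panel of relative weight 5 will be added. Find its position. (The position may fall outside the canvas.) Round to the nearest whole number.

x ≈ -199

After adding the inset panel, total weight = 3 + 4 + 1 + 8 + 5 = 21.
x: target moment 21×247 = 5187; current 3·195 + 4·228 + 1·485 + 8·525 = 6182; the inset panel supplies -995, so x = -995/5 ≈ -199.00.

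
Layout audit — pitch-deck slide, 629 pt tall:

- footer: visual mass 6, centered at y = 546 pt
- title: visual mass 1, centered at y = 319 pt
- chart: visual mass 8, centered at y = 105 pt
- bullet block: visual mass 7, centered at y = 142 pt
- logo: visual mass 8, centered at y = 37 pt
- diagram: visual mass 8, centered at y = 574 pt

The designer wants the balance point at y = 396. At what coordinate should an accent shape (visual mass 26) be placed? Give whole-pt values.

y ≈ 578

After adding the accent shape, total weight = 6 + 1 + 8 + 7 + 8 + 8 + 26 = 64.
y: target moment 64×396 = 25344; current 6·546 + 1·319 + 8·105 + 7·142 + 8·37 + 8·574 = 10317; the accent shape supplies 15027, so y = 15027/26 ≈ 577.96.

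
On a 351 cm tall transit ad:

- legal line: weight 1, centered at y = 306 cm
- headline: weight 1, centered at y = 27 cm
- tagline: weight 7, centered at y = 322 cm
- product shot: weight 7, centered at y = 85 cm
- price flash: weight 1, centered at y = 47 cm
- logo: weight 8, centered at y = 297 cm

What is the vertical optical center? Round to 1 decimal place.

Total weight = 1 + 1 + 7 + 7 + 1 + 8 = 25.
y-moment: 1·306 + 1·27 + 7·322 + 7·85 + 1·47 + 8·297 = 5605; centroid 5605/25 ≈ 224.20.

y ≈ 224.2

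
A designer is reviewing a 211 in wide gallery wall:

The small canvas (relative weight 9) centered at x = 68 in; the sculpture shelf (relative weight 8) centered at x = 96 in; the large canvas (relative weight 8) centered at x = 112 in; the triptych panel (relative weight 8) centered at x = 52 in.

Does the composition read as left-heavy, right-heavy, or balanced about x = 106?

Total weight = 9 + 8 + 8 + 8 = 33.
x-moment: 9·68 + 8·96 + 8·112 + 8·52 = 2692; centroid 2692/33 ≈ 81.58.
81.6 lies left of the midline 106, so the layout is left-heavy.

left-heavy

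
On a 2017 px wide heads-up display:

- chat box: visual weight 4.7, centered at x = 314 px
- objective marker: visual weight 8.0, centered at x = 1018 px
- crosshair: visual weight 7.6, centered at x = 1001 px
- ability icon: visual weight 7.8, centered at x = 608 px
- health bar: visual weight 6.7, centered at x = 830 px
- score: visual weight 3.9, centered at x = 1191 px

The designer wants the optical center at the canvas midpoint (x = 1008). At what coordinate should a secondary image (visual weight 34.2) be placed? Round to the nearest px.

After adding the secondary image, total weight = 4.7 + 8.0 + 7.6 + 7.8 + 6.7 + 3.9 + 34.2 = 72.9.
x: target moment 72.9×1008 = 73483.2; current 4.7·314 + 8.0·1018 + 7.6·1001 + 7.8·608 + 6.7·830 + 3.9·1191 = 32175.7; the secondary image supplies 41307.5, so x = 41307.5/34.2 ≈ 1207.82.

x ≈ 1208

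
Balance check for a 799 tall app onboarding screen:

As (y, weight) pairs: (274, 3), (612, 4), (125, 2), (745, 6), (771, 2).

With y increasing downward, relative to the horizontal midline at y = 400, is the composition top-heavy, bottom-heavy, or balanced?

bottom-heavy

Σw = 3 + 4 + 2 + 6 + 2 = 17.
y-moment: 3·274 + 4·612 + 2·125 + 6·745 + 2·771 = 9532; centroid 9532/17 ≈ 560.71.
560.7 vs midline 400 → bottom-heavy.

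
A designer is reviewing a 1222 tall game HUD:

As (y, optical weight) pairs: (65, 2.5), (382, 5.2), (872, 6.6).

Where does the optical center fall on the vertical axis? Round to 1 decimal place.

Σw = 2.5 + 5.2 + 6.6 = 14.3.
y-moment: 2.5·65 + 5.2·382 + 6.6·872 = 7904.1; centroid 7904.1/14.3 ≈ 552.73.

y ≈ 552.7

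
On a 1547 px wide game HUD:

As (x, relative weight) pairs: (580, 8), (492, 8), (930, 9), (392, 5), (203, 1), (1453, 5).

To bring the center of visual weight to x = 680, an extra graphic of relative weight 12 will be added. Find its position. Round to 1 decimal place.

x ≈ 522.2

With the extra graphic, Σw becomes 8 + 8 + 9 + 5 + 1 + 5 + 12 = 48.
x: target moment 48×680 = 32640; current 8·580 + 8·492 + 9·930 + 5·392 + 1·203 + 5·1453 = 26374; the extra graphic supplies 6266, so x = 6266/12 ≈ 522.17.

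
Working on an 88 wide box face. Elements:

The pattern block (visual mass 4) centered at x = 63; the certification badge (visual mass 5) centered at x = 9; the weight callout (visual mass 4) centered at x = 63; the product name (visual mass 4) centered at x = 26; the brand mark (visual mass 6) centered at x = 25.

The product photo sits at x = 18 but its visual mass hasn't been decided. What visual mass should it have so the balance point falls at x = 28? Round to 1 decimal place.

Fixed elements: Σw = 4 + 5 + 4 + 4 + 6 = 23, Σw·x = 4·63 + 5·9 + 4·63 + 4·26 + 6·25 = 803.
Balance at x = 28 requires (803 + w·18) / (23 + w) = 28.
So w = (28·23 − 803)/(18 − 28) = -159/-10 ≈ 15.90.

w ≈ 15.9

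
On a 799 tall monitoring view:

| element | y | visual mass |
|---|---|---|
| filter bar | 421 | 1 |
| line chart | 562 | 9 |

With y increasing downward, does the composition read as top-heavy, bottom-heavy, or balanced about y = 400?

bottom-heavy

Weights sum to 1 + 9 = 10.
y-moment: 1·421 + 9·562 = 5479; centroid 5479/10 ≈ 547.90.
547.9 lies below (larger y than) the midline 400, so the layout is bottom-heavy.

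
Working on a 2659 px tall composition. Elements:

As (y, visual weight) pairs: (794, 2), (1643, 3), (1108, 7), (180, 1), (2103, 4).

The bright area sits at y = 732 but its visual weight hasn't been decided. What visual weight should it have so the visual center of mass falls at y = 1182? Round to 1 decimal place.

w ≈ 6.2

Known weights sum to 2 + 3 + 7 + 1 + 4 = 17; their moment is 2·794 + 3·1643 + 7·1108 + 1·180 + 4·2103 = 22865.
Set Σw·y/Σw = 1182: (22865 + 732w) = 1182·(17 + w).
Solving: w = (1182·17 − 22865) / (732 − 1182) = -2771 / -450 ≈ 6.16.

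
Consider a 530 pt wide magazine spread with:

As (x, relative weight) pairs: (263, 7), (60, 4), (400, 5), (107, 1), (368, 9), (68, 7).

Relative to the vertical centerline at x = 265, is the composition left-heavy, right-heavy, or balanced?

Σw = 7 + 4 + 5 + 1 + 9 + 7 = 33.
Σw·x = 7·263 + 4·60 + 5·400 + 1·107 + 9·368 + 7·68 = 7976, so x̄ = 7976/33 ≈ 241.70.
Since 241.7 is left of 265, the composition reads left-heavy.

left-heavy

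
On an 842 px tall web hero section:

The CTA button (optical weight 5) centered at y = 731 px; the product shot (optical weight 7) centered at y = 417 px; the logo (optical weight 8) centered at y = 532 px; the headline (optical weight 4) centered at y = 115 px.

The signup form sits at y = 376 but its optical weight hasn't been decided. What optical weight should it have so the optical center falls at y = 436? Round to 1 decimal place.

w ≈ 13.8

Known weights sum to 5 + 7 + 8 + 4 = 24; their moment is 5·731 + 7·417 + 8·532 + 4·115 = 11290.
Set Σw·y/Σw = 436: (11290 + 376w) = 436·(24 + w).
So w = (436·24 − 11290)/(376 − 436) = -826/-60 ≈ 13.77.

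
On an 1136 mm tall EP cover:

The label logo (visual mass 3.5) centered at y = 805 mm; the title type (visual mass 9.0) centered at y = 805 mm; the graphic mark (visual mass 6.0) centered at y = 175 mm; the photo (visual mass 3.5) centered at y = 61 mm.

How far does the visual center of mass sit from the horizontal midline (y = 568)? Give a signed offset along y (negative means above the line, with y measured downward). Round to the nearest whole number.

Total weight = 3.5 + 9.0 + 6.0 + 3.5 = 22.0.
Σw·y = 3.5·805 + 9.0·805 + 6.0·175 + 3.5·61 = 11326.0, so ȳ = 11326.0/22.0 ≈ 514.82.
Against y = 568, that's 514.82 − 568 = -53.18.

≈ -53 mm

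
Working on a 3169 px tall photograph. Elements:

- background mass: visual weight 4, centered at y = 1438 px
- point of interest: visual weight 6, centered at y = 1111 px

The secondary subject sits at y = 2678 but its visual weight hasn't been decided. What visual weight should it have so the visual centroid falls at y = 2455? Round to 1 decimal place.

Fixed elements: Σw = 4 + 6 = 10, Σw·y = 4·1438 + 6·1111 = 12418.
Set Σw·y/Σw = 2455: (12418 + 2678w) = 2455·(10 + w).
Rearranging, w·(2678 − 2455) = 2455·10 − 12418 = 12132, so w ≈ 12132/223 = 54.40.

w ≈ 54.4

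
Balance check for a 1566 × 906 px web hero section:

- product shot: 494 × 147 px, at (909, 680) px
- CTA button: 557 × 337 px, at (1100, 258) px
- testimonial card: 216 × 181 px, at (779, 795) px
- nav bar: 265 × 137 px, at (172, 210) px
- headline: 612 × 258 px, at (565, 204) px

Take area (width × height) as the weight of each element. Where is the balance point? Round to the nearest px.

(807, 342)

Areas → weights: product shot 494·147 = 72618, CTA button 557·337 = 187709, testimonial card 216·181 = 39096, nav bar 265·137 = 36305, headline 612·258 = 157896; Σw = 493624.
Σw·x = 72618·909 + 187709·1100 + 39096·779 + 36305·172 + 157896·565 = 398401146, so x̄ = 398401146/493624 ≈ 807.09.
Σw·y = 72618·680 + 187709·258 + 39096·795 + 36305·210 + 157896·204 = 168725316, so ȳ = 168725316/493624 ≈ 341.81.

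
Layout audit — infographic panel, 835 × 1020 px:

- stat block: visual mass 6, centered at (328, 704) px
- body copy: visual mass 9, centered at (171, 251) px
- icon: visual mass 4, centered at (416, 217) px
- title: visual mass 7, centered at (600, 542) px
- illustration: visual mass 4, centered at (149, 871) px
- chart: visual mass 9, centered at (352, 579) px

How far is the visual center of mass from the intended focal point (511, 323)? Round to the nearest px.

Weights sum to 6 + 9 + 4 + 7 + 4 + 9 = 39.
x-moment: 6·328 + 9·171 + 4·416 + 7·600 + 4·149 + 9·352 = 13135; centroid 13135/39 ≈ 336.79.
y-moment: 6·704 + 9·251 + 4·217 + 7·542 + 4·871 + 9·579 = 19840; centroid 19840/39 ≈ 508.72.
Relative to (511, 323): Δ = (-174.21, 185.72); |Δ| = √(-174.21² + 185.72²) ≈ 254.63.

≈ 255 px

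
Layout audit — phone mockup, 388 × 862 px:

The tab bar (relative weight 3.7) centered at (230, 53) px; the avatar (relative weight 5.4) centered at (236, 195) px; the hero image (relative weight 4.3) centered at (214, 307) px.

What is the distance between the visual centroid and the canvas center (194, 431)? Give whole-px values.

≈ 242 px

Total weight = 3.7 + 5.4 + 4.3 = 13.4.
Σw·x = 3.7·230 + 5.4·236 + 4.3·214 = 3045.6, so x̄ = 3045.6/13.4 ≈ 227.28.
Σw·y = 3.7·53 + 5.4·195 + 4.3·307 = 2569.2, so ȳ = 2569.2/13.4 ≈ 191.73.
From (194, 431): dx = 33.28, dy = -239.27, so the distance is √(dx²+dy²) ≈ 241.57.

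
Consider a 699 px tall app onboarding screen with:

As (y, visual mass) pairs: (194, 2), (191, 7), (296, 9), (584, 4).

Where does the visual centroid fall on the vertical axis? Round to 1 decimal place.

Weights sum to 2 + 7 + 9 + 4 = 22.
Σw·y = 2·194 + 7·191 + 9·296 + 4·584 = 6725, so ȳ = 6725/22 ≈ 305.68.

y ≈ 305.7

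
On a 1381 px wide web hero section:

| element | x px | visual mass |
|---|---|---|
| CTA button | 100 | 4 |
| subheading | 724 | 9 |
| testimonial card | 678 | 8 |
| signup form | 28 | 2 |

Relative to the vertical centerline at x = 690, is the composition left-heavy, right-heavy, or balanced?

Total weight = 4 + 9 + 8 + 2 = 23.
x: (4·100 + 9·724 + 8·678 + 2·28) / 23 = 12396 / 23 ≈ 538.96
539.0 vs midline 690 → left-heavy.

left-heavy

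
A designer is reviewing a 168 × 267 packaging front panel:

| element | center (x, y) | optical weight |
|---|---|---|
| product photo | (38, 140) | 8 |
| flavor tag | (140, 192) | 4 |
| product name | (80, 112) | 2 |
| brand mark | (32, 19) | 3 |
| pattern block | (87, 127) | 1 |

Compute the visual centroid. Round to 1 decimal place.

(67.1, 127.6)

Total weight = 8 + 4 + 2 + 3 + 1 = 18.
x: (8·38 + 4·140 + 2·80 + 3·32 + 1·87) / 18 = 1207 / 18 ≈ 67.06
y: (8·140 + 4·192 + 2·112 + 3·19 + 1·127) / 18 = 2296 / 18 ≈ 127.56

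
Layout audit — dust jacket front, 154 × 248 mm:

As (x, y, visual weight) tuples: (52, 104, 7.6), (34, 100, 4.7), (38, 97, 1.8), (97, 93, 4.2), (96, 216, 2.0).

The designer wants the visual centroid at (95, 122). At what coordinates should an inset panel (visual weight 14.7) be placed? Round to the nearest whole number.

(143, 137)

With the inset panel, Σw becomes 7.6 + 4.7 + 1.8 + 4.2 + 2.0 + 14.7 = 35.0.
x: target moment 35.0×95 = 3325.0; current 7.6·52 + 4.7·34 + 1.8·38 + 4.2·97 + 2.0·96 = 1222.8; the inset panel supplies 2102.2, so x = 2102.2/14.7 ≈ 143.01.
y: target moment 35.0×122 = 4270.0; current 7.6·104 + 4.7·100 + 1.8·97 + 4.2·93 + 2.0·216 = 2257.6; the inset panel supplies 2012.4, so y = 2012.4/14.7 ≈ 136.90.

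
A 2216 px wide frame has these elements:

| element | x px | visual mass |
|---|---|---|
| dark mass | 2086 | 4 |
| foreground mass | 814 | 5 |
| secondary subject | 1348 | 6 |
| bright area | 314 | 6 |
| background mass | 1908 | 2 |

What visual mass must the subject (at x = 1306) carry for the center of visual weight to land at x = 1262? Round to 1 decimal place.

w ≈ 64.2

Fixed elements: Σw = 4 + 5 + 6 + 6 + 2 = 23, Σw·x = 4·2086 + 5·814 + 6·1348 + 6·314 + 2·1908 = 26202.
Balance at x = 1262 requires (26202 + w·1306) / (23 + w) = 1262.
So w = (1262·23 − 26202)/(1306 − 1262) = 2824/44 ≈ 64.18.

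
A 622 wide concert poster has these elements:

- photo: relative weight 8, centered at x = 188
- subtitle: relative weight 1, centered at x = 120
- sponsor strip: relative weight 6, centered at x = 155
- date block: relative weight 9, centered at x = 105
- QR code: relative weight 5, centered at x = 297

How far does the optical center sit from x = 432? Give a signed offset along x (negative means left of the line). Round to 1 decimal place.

Total weight = 8 + 1 + 6 + 9 + 5 = 29.
x-moment: 8·188 + 1·120 + 6·155 + 9·105 + 5·297 = 4984; centroid 4984/29 ≈ 171.86.
Difference: 171.86 − 432 ≈ -260.14.

≈ -260.1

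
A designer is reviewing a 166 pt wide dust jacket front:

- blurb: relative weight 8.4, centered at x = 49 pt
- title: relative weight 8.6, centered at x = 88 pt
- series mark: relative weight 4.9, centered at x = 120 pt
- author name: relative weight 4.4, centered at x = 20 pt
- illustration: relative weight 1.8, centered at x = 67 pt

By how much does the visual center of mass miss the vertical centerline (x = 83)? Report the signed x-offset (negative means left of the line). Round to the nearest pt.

≈ -13 pt

Σw = 8.4 + 8.6 + 4.9 + 4.4 + 1.8 = 28.1.
Σw·x = 8.4·49 + 8.6·88 + 4.9·120 + 4.4·20 + 1.8·67 = 1965.0, so x̄ = 1965.0/28.1 ≈ 69.93.
Difference: 69.93 − 83 ≈ -13.07.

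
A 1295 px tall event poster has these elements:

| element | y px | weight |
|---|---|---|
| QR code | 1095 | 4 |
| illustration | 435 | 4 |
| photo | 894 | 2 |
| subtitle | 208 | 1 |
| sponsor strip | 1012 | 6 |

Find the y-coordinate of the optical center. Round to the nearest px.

y ≈ 835

Σw = 4 + 4 + 2 + 1 + 6 = 17.
y: (4·1095 + 4·435 + 2·894 + 1·208 + 6·1012) / 17 = 14188 / 17 ≈ 834.59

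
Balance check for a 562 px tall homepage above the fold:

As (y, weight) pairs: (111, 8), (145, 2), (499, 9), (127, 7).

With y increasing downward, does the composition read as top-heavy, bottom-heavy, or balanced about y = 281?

top-heavy

Σw = 8 + 2 + 9 + 7 = 26.
Σw·y = 8·111 + 2·145 + 9·499 + 7·127 = 6558, so ȳ = 6558/26 ≈ 252.23.
252.2 vs midline 281 → top-heavy.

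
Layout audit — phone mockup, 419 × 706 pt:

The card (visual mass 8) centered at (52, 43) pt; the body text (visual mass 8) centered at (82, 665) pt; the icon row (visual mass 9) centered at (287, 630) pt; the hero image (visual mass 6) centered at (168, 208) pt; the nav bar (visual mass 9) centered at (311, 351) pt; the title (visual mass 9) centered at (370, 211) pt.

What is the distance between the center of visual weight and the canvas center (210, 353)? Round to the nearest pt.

Σw = 8 + 8 + 9 + 6 + 9 + 9 = 49.
x-moment: 8·52 + 8·82 + 9·287 + 6·168 + 9·311 + 9·370 = 10792; centroid 10792/49 ≈ 220.24.
y-moment: 8·43 + 8·665 + 9·630 + 6·208 + 9·351 + 9·211 = 17640; centroid 17640/49 ≈ 360.00.
Relative to (210, 353): Δ = (10.24, 7.00); |Δ| = √(10.24² + 7.00²) ≈ 12.41.

≈ 12 pt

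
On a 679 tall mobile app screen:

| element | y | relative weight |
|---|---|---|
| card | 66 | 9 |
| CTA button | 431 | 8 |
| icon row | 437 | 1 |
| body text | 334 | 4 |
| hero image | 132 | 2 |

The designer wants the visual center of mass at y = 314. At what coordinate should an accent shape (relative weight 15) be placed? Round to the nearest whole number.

New total weight: (9 + 8 + 1 + 4 + 2) + 15 = 39.
y: target moment 39×314 = 12246; current 9·66 + 8·431 + 1·437 + 4·334 + 2·132 = 6079; the accent shape supplies 6167, so y = 6167/15 ≈ 411.13.

y ≈ 411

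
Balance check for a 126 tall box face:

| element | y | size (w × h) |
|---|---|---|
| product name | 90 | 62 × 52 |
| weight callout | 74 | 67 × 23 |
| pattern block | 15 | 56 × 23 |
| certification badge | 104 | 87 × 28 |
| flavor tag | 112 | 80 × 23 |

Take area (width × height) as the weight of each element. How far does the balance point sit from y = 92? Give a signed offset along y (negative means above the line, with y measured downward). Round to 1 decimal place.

Taking area as weight: product name 62·52 = 3224, weight callout 67·23 = 1541, pattern block 56·23 = 1288, certification badge 87·28 = 2436, flavor tag 80·23 = 1840. Sum 10329.
Σw·y = 3224·90 + 1541·74 + 1288·15 + 2436·104 + 1840·112 = 882938, so ȳ = 882938/10329 ≈ 85.48.
Against y = 92, that's 85.48 − 92 = -6.52.

≈ -6.5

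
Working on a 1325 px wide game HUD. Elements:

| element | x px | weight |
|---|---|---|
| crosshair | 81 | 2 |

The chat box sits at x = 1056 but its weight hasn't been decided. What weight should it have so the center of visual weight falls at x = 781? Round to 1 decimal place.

w ≈ 5.1

The single fixed element contributes weight 2, moment 2·81 = 162.
Balance at x = 781 requires (162 + w·1056) / (2 + w) = 781.
Solving: w = (781·2 − 162) / (1056 − 781) = 1400 / 275 ≈ 5.09.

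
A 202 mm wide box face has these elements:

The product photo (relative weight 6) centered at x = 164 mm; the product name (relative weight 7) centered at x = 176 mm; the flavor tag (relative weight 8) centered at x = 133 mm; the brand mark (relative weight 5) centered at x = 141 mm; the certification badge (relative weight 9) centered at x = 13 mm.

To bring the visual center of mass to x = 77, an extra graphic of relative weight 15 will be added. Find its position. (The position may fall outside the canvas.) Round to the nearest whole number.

With the extra graphic, Σw becomes 6 + 7 + 8 + 5 + 9 + 15 = 50.
x: target moment 50×77 = 3850; current 6·164 + 7·176 + 8·133 + 5·141 + 9·13 = 4102; the extra graphic supplies -252, so x = -252/15 ≈ -16.80.

x ≈ -17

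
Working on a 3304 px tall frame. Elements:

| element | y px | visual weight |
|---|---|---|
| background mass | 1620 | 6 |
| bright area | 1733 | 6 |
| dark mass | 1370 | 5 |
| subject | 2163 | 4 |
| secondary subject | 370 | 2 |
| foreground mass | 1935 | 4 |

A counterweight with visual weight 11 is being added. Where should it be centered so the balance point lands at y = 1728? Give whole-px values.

New total weight: (6 + 6 + 5 + 4 + 2 + 4) + 11 = 38.
y: target moment 38×1728 = 65664; current 6·1620 + 6·1733 + 5·1370 + 4·2163 + 2·370 + 4·1935 = 44100; the counterweight supplies 21564, so y = 21564/11 ≈ 1960.36.

y ≈ 1960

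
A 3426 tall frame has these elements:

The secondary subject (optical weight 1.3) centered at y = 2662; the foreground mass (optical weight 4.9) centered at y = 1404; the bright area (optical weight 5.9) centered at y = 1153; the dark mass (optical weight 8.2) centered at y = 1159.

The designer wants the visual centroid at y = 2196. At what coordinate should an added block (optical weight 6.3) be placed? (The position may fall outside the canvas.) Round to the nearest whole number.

New total weight: (1.3 + 4.9 + 5.9 + 8.2) + 6.3 = 26.6.
Along y: (26646.7 + 6.3·y) / 26.6 = 2196 (existing moment 1.3·2662 + 4.9·1404 + 5.9·1153 + 8.2·1159 = 26646.7) ⇒ y = (58413.6 − 26646.7) / 6.3 ≈ 5042.37.

y ≈ 5042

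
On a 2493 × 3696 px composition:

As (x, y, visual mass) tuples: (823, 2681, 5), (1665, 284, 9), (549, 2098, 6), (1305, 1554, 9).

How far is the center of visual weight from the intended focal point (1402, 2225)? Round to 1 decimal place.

≈ 790.9 px

Weights sum to 5 + 9 + 6 + 9 = 29.
x: (5·823 + 9·1665 + 6·549 + 9·1305) / 29 = 34139 / 29 ≈ 1177.21
y: (5·2681 + 9·284 + 6·2098 + 9·1554) / 29 = 42535 / 29 ≈ 1466.72
Relative to (1402, 2225): Δ = (-224.79, -758.28); |Δ| = √(-224.79² + -758.28²) ≈ 790.89.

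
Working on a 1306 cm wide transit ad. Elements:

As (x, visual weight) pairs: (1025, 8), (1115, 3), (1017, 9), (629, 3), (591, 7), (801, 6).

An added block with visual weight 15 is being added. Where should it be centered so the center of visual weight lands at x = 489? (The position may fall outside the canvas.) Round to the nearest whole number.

After adding the added block, total weight = 8 + 3 + 9 + 3 + 7 + 6 + 15 = 51.
Along x: (31528 + 15·x) / 51 = 489 (existing moment 8·1025 + 3·1115 + 9·1017 + 3·629 + 7·591 + 6·801 = 31528) ⇒ x = (24939 − 31528) / 15 ≈ -439.27.

x ≈ -439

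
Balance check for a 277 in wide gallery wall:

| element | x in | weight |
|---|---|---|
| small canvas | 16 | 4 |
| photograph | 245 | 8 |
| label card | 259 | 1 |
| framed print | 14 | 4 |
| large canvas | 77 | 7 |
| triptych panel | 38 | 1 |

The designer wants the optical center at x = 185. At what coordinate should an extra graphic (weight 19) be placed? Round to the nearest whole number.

x ≈ 275

After adding the extra graphic, total weight = 4 + 8 + 1 + 4 + 7 + 1 + 19 = 44.
x: need Σw·x = 44·185 = 8140. Existing = 4·16 + 8·245 + 1·259 + 4·14 + 7·77 + 1·38 = 2916. Remainder 5224 / 19 ≈ 274.95.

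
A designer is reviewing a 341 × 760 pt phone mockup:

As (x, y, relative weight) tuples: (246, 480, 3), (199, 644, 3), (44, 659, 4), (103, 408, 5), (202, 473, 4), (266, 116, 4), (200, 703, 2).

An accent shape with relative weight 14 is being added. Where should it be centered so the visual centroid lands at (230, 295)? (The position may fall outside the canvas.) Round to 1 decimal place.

With the accent shape, Σw becomes 3 + 3 + 4 + 5 + 4 + 4 + 2 + 14 = 39.
x: need Σw·x = 39·230 = 8970. Existing = 3·246 + 3·199 + 4·44 + 5·103 + 4·202 + 4·266 + 2·200 = 4298. Remainder 4672 / 14 ≈ 333.71.
y: need Σw·y = 39·295 = 11505. Existing = 3·480 + 3·644 + 4·659 + 5·408 + 4·473 + 4·116 + 2·703 = 11810. Remainder -305 / 14 ≈ -21.79.

(333.7, -21.8)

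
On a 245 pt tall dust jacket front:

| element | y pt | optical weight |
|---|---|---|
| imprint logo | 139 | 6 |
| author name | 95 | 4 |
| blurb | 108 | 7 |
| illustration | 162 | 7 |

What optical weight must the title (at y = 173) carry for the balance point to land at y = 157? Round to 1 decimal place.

w ≈ 41.5

Known weights sum to 6 + 4 + 7 + 7 = 24; their moment is 6·139 + 4·95 + 7·108 + 7·162 = 3104.
Set Σw·y/Σw = 157: (3104 + 173w) = 157·(24 + w).
Solving: w = (157·24 − 3104) / (173 − 157) = 664 / 16 ≈ 41.50.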